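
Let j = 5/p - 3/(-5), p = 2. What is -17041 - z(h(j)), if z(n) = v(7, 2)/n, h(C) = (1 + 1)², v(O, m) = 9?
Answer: -68173/4 ≈ -17043.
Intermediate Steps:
j = 31/10 (j = 5/2 - 3/(-5) = 5*(½) - 3*(-⅕) = 5/2 + ⅗ = 31/10 ≈ 3.1000)
h(C) = 4 (h(C) = 2² = 4)
z(n) = 9/n
-17041 - z(h(j)) = -17041 - 9/4 = -68173/4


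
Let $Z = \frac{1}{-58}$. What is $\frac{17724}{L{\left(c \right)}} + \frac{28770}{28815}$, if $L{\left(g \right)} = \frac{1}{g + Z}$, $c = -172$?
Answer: $- \frac{169847414632}{55709} \approx -3.0488 \cdot 10^{6}$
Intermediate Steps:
$Z = - \frac{1}{58} \approx -0.017241$
$L{\left(g \right)} = \frac{1}{- \frac{1}{58} + g}$ ($L{\left(g \right)} = \frac{1}{g - \frac{1}{58}} = \frac{1}{- \frac{1}{58} + g}$)
$\frac{17724}{L{\left(c \right)}} + \frac{28770}{28815} = \frac{17724}{58 \frac{1}{-1 + 58 \left(-172\right)}} + \frac{28770}{28815} = \frac{17724}{58 \frac{1}{-1 - 9976}} + 28770 \cdot \frac{1}{28815} = \frac{17724}{58 \frac{1}{-9977}} + \frac{1918}{1921} = \frac{17724}{58 \left(- \frac{1}{9977}\right)} + \frac{1918}{1921} = \frac{17724}{- \frac{58}{9977}} + \frac{1918}{1921} = 17724 \left(- \frac{9977}{58}\right) + \frac{1918}{1921} = - \frac{88416174}{29} + \frac{1918}{1921} = - \frac{169847414632}{55709}$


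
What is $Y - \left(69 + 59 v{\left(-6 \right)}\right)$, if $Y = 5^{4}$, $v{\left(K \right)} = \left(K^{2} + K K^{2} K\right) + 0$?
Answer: $-78032$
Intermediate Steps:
$v{\left(K \right)} = K^{2} + K^{4}$ ($v{\left(K \right)} = \left(K^{2} + K^{3} K\right) + 0 = \left(K^{2} + K^{4}\right) + 0 = K^{2} + K^{4}$)
$Y = 625$
$Y - \left(69 + 59 v{\left(-6 \right)}\right) = 625 - \left(69 + 59 \left(\left(-6\right)^{2} + \left(-6\right)^{4}\right)\right) = 625 - \left(69 + 59 \left(36 + 1296\right)\right) = 625 - \left(69 + 59 \cdot 1332\right) = 625 - \left(69 + 78588\right) = 625 - 78657 = -78032$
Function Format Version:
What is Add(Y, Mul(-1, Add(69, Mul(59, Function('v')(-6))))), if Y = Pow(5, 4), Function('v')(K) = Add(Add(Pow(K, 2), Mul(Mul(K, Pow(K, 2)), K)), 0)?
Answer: -78032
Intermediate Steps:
Function('v')(K) = Add(Pow(K, 2), Pow(K, 4)) (Function('v')(K) = Add(Add(Pow(K, 2), Mul(Pow(K, 3), K)), 0) = Add(Add(Pow(K, 2), Pow(K, 4)), 0) = Add(Pow(K, 2), Pow(K, 4)))
Y = 625
Add(Y, Mul(-1, Add(69, Mul(59, Function('v')(-6))))) = Add(625, Mul(-1, Add(69, Mul(59, Add(Pow(-6, 2), Pow(-6, 4)))))) = Add(625, Mul(-1, Add(69, Mul(59, Add(36, 1296))))) = Add(625, Mul(-1, Add(69, Mul(59, 1332)))) = Add(625, Mul(-1, Add(69, 78588))) = Add(625, Mul(-1, 78657)) = Add(625, -78657) = -78032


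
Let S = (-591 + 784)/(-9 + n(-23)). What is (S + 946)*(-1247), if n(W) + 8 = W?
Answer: -46945809/40 ≈ -1.1736e+6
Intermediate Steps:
n(W) = -8 + W
S = -193/40 (S = (-591 + 784)/(-9 + (-8 - 23)) = 193/(-9 - 31) = 193/(-40) = 193*(-1/40) = -193/40 ≈ -4.8250)
(S + 946)*(-1247) = (-193/40 + 946)*(-1247) = (37647/40)*(-1247) = -46945809/40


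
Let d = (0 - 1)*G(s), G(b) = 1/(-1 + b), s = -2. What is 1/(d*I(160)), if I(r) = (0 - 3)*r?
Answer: -1/160 ≈ -0.0062500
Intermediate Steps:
I(r) = -3*r
d = ⅓ (d = (0 - 1)/(-1 - 2) = -1/(-3) = -1*(-⅓) = ⅓ ≈ 0.33333)
1/(d*I(160)) = 1/((-3*160)/3) = 1/((⅓)*(-480)) = 1/(-160) = -1/160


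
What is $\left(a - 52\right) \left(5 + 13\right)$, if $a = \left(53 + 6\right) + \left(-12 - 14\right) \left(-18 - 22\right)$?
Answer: $18846$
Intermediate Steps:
$a = 1099$ ($a = 59 - -1040 = 59 + 1040 = 1099$)
$\left(a - 52\right) \left(5 + 13\right) = \left(1099 - 52\right) \left(5 + 13\right) = 1047 \cdot 18 = 18846$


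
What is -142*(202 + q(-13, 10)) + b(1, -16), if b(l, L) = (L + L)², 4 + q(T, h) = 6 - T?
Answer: -29790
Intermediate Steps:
q(T, h) = 2 - T (q(T, h) = -4 + (6 - T) = 2 - T)
b(l, L) = 4*L² (b(l, L) = (2*L)² = 4*L²)
-142*(202 + q(-13, 10)) + b(1, -16) = -142*(202 + (2 - 1*(-13))) + 4*(-16)² = -142*(202 + (2 + 13)) + 4*256 = -142*(202 + 15) + 1024 = -142*217 + 1024 = -30814 + 1024 = -29790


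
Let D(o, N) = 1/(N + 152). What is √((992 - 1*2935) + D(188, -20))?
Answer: 5*I*√338547/66 ≈ 44.079*I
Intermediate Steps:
D(o, N) = 1/(152 + N)
√((992 - 1*2935) + D(188, -20)) = √((992 - 1*2935) + 1/(152 - 20)) = √((992 - 2935) + 1/132) = √(-1943 + 1/132) = √(-256475/132) = 5*I*√338547/66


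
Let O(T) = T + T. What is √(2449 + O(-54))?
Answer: √2341 ≈ 48.384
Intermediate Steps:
O(T) = 2*T
√(2449 + O(-54)) = √(2449 + 2*(-54)) = √(2449 - 108) = √2341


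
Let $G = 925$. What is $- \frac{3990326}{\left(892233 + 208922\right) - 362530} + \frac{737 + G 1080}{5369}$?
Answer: $\frac{717006681331}{3965677625} \approx 180.8$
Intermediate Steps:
$- \frac{3990326}{\left(892233 + 208922\right) - 362530} + \frac{737 + G 1080}{5369} = - \frac{3990326}{\left(892233 + 208922\right) - 362530} + \frac{737 + 925 \cdot 1080}{5369} = - \frac{3990326}{1101155 - 362530} + \left(737 + 999000\right) \frac{1}{5369} = - \frac{3990326}{738625} + 999737 \cdot \frac{1}{5369} = \left(-3990326\right) \frac{1}{738625} + \frac{999737}{5369} = - \frac{3990326}{738625} + \frac{999737}{5369} = \frac{717006681331}{3965677625}$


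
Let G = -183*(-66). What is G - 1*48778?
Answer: -36700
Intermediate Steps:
G = 12078
G - 1*48778 = 12078 - 1*48778 = 12078 - 48778 = -36700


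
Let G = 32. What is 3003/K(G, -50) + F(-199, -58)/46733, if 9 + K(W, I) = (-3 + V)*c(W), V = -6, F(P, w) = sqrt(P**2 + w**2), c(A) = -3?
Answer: 1001/6 + sqrt(42965)/46733 ≈ 166.84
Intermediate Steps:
K(W, I) = 18 (K(W, I) = -9 + (-3 - 6)*(-3) = -9 - 9*(-3) = -9 + 27 = 18)
3003/K(G, -50) + F(-199, -58)/46733 = 3003/18 + sqrt((-199)**2 + (-58)**2)/46733 = 3003*(1/18) + sqrt(39601 + 3364)*(1/46733) = 1001/6 + sqrt(42965)*(1/46733) = 1001/6 + sqrt(42965)/46733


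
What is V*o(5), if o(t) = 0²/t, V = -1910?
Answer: 0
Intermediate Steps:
o(t) = 0 (o(t) = 0/t = 0)
V*o(5) = -1910*0 = 0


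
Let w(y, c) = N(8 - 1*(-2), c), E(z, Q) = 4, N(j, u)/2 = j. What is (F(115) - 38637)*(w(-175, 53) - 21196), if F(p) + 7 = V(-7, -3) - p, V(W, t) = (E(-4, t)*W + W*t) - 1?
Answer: 820929992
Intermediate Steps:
N(j, u) = 2*j
w(y, c) = 20 (w(y, c) = 2*(8 - 1*(-2)) = 2*(8 + 2) = 2*10 = 20)
V(W, t) = -1 + 4*W + W*t (V(W, t) = (4*W + W*t) - 1 = -1 + 4*W + W*t)
F(p) = -15 - p (F(p) = -7 + ((-1 + 4*(-7) - 7*(-3)) - p) = -7 + ((-1 - 28 + 21) - p) = -7 + (-8 - p) = -15 - p)
(F(115) - 38637)*(w(-175, 53) - 21196) = ((-15 - 1*115) - 38637)*(20 - 21196) = ((-15 - 115) - 38637)*(-21176) = (-130 - 38637)*(-21176) = -38767*(-21176) = 820929992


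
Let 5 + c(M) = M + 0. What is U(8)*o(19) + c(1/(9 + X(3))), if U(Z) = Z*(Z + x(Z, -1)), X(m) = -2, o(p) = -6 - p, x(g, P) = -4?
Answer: -5634/7 ≈ -804.86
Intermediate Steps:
c(M) = -5 + M (c(M) = -5 + (M + 0) = -5 + M)
U(Z) = Z*(-4 + Z) (U(Z) = Z*(Z - 4) = Z*(-4 + Z))
U(8)*o(19) + c(1/(9 + X(3))) = (8*(-4 + 8))*(-6 - 1*19) + (-5 + 1/(9 - 2)) = (8*4)*(-6 - 19) + (-5 + 1/7) = 32*(-25) + (-5 + ⅐) = -800 - 34/7 = -5634/7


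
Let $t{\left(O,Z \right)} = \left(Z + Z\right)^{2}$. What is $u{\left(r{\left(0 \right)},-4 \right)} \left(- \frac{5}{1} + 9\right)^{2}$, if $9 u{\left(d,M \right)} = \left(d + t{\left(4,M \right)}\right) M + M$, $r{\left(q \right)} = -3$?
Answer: $- \frac{3968}{9} \approx -440.89$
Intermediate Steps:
$t{\left(O,Z \right)} = 4 Z^{2}$ ($t{\left(O,Z \right)} = \left(2 Z\right)^{2} = 4 Z^{2}$)
$u{\left(d,M \right)} = \frac{M}{9} + \frac{M \left(d + 4 M^{2}\right)}{9}$ ($u{\left(d,M \right)} = \frac{\left(d + 4 M^{2}\right) M + M}{9} = \frac{M \left(d + 4 M^{2}\right) + M}{9} = \frac{M + M \left(d + 4 M^{2}\right)}{9} = \frac{M}{9} + \frac{M \left(d + 4 M^{2}\right)}{9}$)
$u{\left(r{\left(0 \right)},-4 \right)} \left(- \frac{5}{1} + 9\right)^{2} = \frac{1}{9} \left(-4\right) \left(1 - 3 + 4 \left(-4\right)^{2}\right) \left(- \frac{5}{1} + 9\right)^{2} = \frac{1}{9} \left(-4\right) \left(1 - 3 + 4 \cdot 16\right) \left(\left(-5\right) 1 + 9\right)^{2} = \frac{1}{9} \left(-4\right) \left(1 - 3 + 64\right) \left(-5 + 9\right)^{2} = \frac{1}{9} \left(-4\right) 62 \cdot 4^{2} = \left(- \frac{248}{9}\right) 16 = - \frac{3968}{9}$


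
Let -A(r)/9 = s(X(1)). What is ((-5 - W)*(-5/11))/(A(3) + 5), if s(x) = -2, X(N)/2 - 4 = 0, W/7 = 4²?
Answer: 585/253 ≈ 2.3123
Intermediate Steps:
W = 112 (W = 7*4² = 7*16 = 112)
X(N) = 8 (X(N) = 8 + 2*0 = 8 + 0 = 8)
A(r) = 18 (A(r) = -9*(-2) = 18)
((-5 - W)*(-5/11))/(A(3) + 5) = ((-5 - 1*112)*(-5/11))/(18 + 5) = ((-5 - 112)*(-5*1/11))/23 = -117*(-5/11)*(1/23) = (585/11)*(1/23) = 585/253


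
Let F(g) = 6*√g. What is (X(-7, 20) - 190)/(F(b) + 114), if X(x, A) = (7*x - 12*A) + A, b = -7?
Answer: -2907/736 + 153*I*√7/736 ≈ -3.9497 + 0.55*I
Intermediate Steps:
X(x, A) = -11*A + 7*x (X(x, A) = (-12*A + 7*x) + A = -11*A + 7*x)
(X(-7, 20) - 190)/(F(b) + 114) = ((-11*20 + 7*(-7)) - 190)/(6*√(-7) + 114) = ((-220 - 49) - 190)/(6*(I*√7) + 114) = (-269 - 190)/(6*I*√7 + 114) = -459/(114 + 6*I*√7)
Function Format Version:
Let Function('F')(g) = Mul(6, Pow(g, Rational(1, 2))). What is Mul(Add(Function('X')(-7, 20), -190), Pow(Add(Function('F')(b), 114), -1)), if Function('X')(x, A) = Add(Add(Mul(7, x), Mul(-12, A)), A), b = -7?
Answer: Add(Rational(-2907, 736), Mul(Rational(153, 736), I, Pow(7, Rational(1, 2)))) ≈ Add(-3.9497, Mul(0.55000, I))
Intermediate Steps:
Function('X')(x, A) = Add(Mul(-11, A), Mul(7, x)) (Function('X')(x, A) = Add(Add(Mul(-12, A), Mul(7, x)), A) = Add(Mul(-11, A), Mul(7, x)))
Mul(Add(Function('X')(-7, 20), -190), Pow(Add(Function('F')(b), 114), -1)) = Mul(Add(Add(Mul(-11, 20), Mul(7, -7)), -190), Pow(Add(Mul(6, Pow(-7, Rational(1, 2))), 114), -1)) = Mul(Add(Add(-220, -49), -190), Pow(Add(Mul(6, Mul(I, Pow(7, Rational(1, 2)))), 114), -1)) = Mul(Add(-269, -190), Pow(Add(Mul(6, I, Pow(7, Rational(1, 2))), 114), -1)) = Mul(-459, Pow(Add(114, Mul(6, I, Pow(7, Rational(1, 2)))), -1))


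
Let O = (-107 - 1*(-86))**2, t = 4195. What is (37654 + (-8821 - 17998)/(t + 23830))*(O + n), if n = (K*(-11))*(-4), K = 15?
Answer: 1161804410631/28025 ≈ 4.1456e+7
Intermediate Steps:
O = 441 (O = (-107 + 86)**2 = (-21)**2 = 441)
n = 660 (n = (15*(-11))*(-4) = -165*(-4) = 660)
(37654 + (-8821 - 17998)/(t + 23830))*(O + n) = (37654 + (-8821 - 17998)/(4195 + 23830))*(441 + 660) = (37654 - 26819/28025)*1101 = (1055226531/28025)*1101 = 1161804410631/28025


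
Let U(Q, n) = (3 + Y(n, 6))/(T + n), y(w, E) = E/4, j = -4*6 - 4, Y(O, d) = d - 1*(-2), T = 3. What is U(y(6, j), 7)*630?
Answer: 693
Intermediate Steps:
Y(O, d) = 2 + d (Y(O, d) = d + 2 = 2 + d)
j = -28 (j = -24 - 4 = -28)
y(w, E) = E/4 (y(w, E) = E*(1/4) = E/4)
U(Q, n) = 11/(3 + n) (U(Q, n) = (3 + (2 + 6))/(3 + n) = (3 + 8)/(3 + n) = 11/(3 + n))
U(y(6, j), 7)*630 = (11/(3 + 7))*630 = (11/10)*630 = 693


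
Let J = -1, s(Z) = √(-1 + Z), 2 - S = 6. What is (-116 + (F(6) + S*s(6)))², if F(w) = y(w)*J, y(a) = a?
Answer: 14964 + 976*√5 ≈ 17146.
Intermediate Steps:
S = -4 (S = 2 - 1*6 = 2 - 6 = -4)
F(w) = -w (F(w) = w*(-1) = -w)
(-116 + (F(6) + S*s(6)))² = (-116 + (-1*6 - 4*√(-1 + 6)))² = (-116 + (-6 - 4*√5))² = (-122 - 4*√5)²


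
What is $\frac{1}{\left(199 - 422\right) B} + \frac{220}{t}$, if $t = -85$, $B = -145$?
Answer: $- \frac{1422723}{549695} \approx -2.5882$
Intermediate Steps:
$\frac{1}{\left(199 - 422\right) B} + \frac{220}{t} = \frac{1}{\left(199 - 422\right) \left(-145\right)} + \frac{220}{-85} = \frac{1}{-223} \left(- \frac{1}{145}\right) + 220 \left(- \frac{1}{85}\right) = \left(- \frac{1}{223}\right) \left(- \frac{1}{145}\right) - \frac{44}{17} = \frac{1}{32335} - \frac{44}{17} = - \frac{1422723}{549695}$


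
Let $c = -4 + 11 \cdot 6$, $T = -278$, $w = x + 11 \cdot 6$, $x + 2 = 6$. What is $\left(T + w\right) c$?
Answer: $-12896$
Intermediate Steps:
$x = 4$ ($x = -2 + 6 = 4$)
$w = 70$ ($w = 4 + 11 \cdot 6 = 4 + 66 = 70$)
$c = 62$ ($c = -4 + 66 = 62$)
$\left(T + w\right) c = \left(-278 + 70\right) 62 = \left(-208\right) 62 = -12896$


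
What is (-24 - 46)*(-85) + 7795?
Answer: 13745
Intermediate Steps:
(-24 - 46)*(-85) + 7795 = -70*(-85) + 7795 = 5950 + 7795 = 13745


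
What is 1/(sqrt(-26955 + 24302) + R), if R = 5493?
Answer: 5493/30175702 - I*sqrt(2653)/30175702 ≈ 0.00018203 - 1.7069e-6*I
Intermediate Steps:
1/(sqrt(-26955 + 24302) + R) = 1/(sqrt(-26955 + 24302) + 5493) = 1/(sqrt(-2653) + 5493) = 1/(I*sqrt(2653) + 5493) = 1/(5493 + I*sqrt(2653))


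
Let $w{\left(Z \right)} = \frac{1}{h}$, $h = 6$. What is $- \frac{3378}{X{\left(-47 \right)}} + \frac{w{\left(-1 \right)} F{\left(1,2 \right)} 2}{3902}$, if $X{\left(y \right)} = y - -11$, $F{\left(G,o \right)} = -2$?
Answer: $\frac{366137}{3902} \approx 93.833$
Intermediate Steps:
$X{\left(y \right)} = 11 + y$ ($X{\left(y \right)} = y + 11 = 11 + y$)
$w{\left(Z \right)} = \frac{1}{6}$
$- \frac{3378}{X{\left(-47 \right)}} + \frac{w{\left(-1 \right)} F{\left(1,2 \right)} 2}{3902} = - \frac{3378}{11 - 47} + \frac{\frac{1}{6} \left(-2\right) 2}{3902} = - \frac{3378}{-36} + \left(- \frac{1}{3}\right) 2 \cdot \frac{1}{3902} = \left(-3378\right) \left(- \frac{1}{36}\right) - \frac{1}{5853} = \frac{563}{6} - \frac{1}{5853} = \frac{366137}{3902}$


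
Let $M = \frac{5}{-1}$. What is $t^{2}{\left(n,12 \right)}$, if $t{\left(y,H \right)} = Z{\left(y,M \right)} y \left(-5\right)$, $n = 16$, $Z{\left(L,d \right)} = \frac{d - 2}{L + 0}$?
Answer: $1225$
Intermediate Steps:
$M = -5$ ($M = 5 \left(-1\right) = -5$)
$Z{\left(L,d \right)} = \frac{-2 + d}{L}$
$t{\left(y,H \right)} = 35$ ($t{\left(y,H \right)} = \frac{-2 - 5}{y} y \left(-5\right) = \frac{1}{y} \left(-7\right) y \left(-5\right) = - \frac{7}{y} y \left(-5\right) = \left(-7\right) \left(-5\right) = 35$)
$t^{2}{\left(n,12 \right)} = 35^{2} = 1225$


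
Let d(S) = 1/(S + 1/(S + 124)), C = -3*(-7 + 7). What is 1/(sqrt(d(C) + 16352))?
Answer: sqrt(4119)/8238 ≈ 0.0077907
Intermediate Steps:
C = 0 (C = -3*0 = 0)
d(S) = 1/(S + 1/(124 + S))
1/(sqrt(d(C) + 16352)) = 1/(sqrt((124 + 0)/(1 + 0**2 + 124*0) + 16352)) = 1/(sqrt(124/(1 + 0 + 0) + 16352)) = 1/(sqrt(124/1 + 16352)) = 1/(sqrt(1*124 + 16352)) = 1/(sqrt(124 + 16352)) = 1/(sqrt(16476)) = 1/(2*sqrt(4119)) = sqrt(4119)/8238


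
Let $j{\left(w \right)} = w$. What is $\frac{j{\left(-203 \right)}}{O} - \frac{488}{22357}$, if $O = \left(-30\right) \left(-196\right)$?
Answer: $- \frac{1058273}{18779880} \approx -0.056351$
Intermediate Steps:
$O = 5880$
$\frac{j{\left(-203 \right)}}{O} - \frac{488}{22357} = - \frac{203}{5880} - \frac{488}{22357} = \left(-203\right) \frac{1}{5880} - \frac{488}{22357} = - \frac{29}{840} - \frac{488}{22357} = - \frac{1058273}{18779880}$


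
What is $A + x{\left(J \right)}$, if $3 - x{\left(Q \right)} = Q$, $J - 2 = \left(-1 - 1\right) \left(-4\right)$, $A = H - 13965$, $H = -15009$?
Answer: $-28981$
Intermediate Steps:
$A = -28974$ ($A = -15009 - 13965 = -28974$)
$J = 10$ ($J = 2 + \left(-1 - 1\right) \left(-4\right) = 2 - -8 = 2 + 8 = 10$)
$x{\left(Q \right)} = 3 - Q$
$A + x{\left(J \right)} = -28974 + \left(3 - 10\right) = -28974 - 7 = -28981$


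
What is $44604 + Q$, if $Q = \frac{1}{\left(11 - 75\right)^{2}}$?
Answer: $\frac{182697985}{4096} \approx 44604.0$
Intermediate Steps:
$Q = \frac{1}{4096}$ ($Q = \frac{1}{\left(-64\right)^{2}} = \frac{1}{4096} \approx 0.00024414$)
$44604 + Q = 44604 + \frac{1}{4096} = \frac{182697985}{4096}$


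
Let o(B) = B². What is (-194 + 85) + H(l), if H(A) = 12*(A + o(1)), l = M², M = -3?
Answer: 11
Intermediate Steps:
l = 9 (l = (-3)² = 9)
H(A) = 12 + 12*A (H(A) = 12*(A + 1²) = 12*(A + 1) = 12*(1 + A) = 12 + 12*A)
(-194 + 85) + H(l) = (-194 + 85) + (12 + 12*9) = -109 + (12 + 108) = -109 + 120 = 11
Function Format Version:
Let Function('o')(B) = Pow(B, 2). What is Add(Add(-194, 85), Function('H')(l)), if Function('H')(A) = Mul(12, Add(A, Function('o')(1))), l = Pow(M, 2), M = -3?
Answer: 11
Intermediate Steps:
l = 9 (l = Pow(-3, 2) = 9)
Function('H')(A) = Add(12, Mul(12, A)) (Function('H')(A) = Mul(12, Add(A, Pow(1, 2))) = Mul(12, Add(A, 1)) = Mul(12, Add(1, A)) = Add(12, Mul(12, A)))
Add(Add(-194, 85), Function('H')(l)) = Add(Add(-194, 85), Add(12, Mul(12, 9))) = Add(-109, Add(12, 108)) = Add(-109, 120) = 11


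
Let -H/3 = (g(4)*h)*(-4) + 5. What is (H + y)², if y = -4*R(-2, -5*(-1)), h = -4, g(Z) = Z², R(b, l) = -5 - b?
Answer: 594441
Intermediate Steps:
H = -783 (H = -3*((4²*(-4))*(-4) + 5) = -3*((16*(-4))*(-4) + 5) = -3*(-64*(-4) + 5) = -3*(256 + 5) = -3*261 = -783)
y = 12 (y = -4*(-5 - 1*(-2)) = -4*(-5 + 2) = -4*(-3) = 12)
(H + y)² = (-783 + 12)² = (-771)² = 594441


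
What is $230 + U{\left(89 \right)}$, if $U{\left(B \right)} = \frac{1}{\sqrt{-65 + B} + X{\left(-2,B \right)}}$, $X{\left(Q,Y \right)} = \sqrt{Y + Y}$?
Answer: $\frac{1 + 230 \sqrt{178} + 460 \sqrt{6}}{\sqrt{178} + 2 \sqrt{6}} \approx 230.05$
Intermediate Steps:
$X{\left(Q,Y \right)} = \sqrt{2} \sqrt{Y}$ ($X{\left(Q,Y \right)} = \sqrt{2 Y} = \sqrt{2} \sqrt{Y}$)
$U{\left(B \right)} = \frac{1}{\sqrt{-65 + B} + \sqrt{2} \sqrt{B}}$
$230 + U{\left(89 \right)} = 230 + \frac{1}{\sqrt{-65 + 89} + \sqrt{2} \sqrt{89}} = 230 + \frac{1}{\sqrt{24} + \sqrt{178}} = 230 + \frac{1}{2 \sqrt{6} + \sqrt{178}} = 230 + \frac{1}{\sqrt{178} + 2 \sqrt{6}}$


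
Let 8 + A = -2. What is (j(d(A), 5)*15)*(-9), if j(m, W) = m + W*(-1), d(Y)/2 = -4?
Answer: 1755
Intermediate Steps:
A = -10 (A = -8 - 2 = -10)
d(Y) = -8 (d(Y) = 2*(-4) = -8)
j(m, W) = m - W
(j(d(A), 5)*15)*(-9) = ((-8 - 1*5)*15)*(-9) = ((-8 - 5)*15)*(-9) = -13*15*(-9) = -195*(-9) = 1755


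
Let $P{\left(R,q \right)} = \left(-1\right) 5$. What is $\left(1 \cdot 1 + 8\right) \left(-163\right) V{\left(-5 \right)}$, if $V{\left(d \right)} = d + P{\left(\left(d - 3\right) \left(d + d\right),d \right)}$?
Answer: $14670$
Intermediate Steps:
$P{\left(R,q \right)} = -5$
$V{\left(d \right)} = -5 + d$ ($V{\left(d \right)} = d - 5 = -5 + d$)
$\left(1 \cdot 1 + 8\right) \left(-163\right) V{\left(-5 \right)} = \left(1 \cdot 1 + 8\right) \left(-163\right) \left(-5 - 5\right) = \left(1 + 8\right) \left(-163\right) \left(-10\right) = 9 \left(-163\right) \left(-10\right) = \left(-1467\right) \left(-10\right) = 14670$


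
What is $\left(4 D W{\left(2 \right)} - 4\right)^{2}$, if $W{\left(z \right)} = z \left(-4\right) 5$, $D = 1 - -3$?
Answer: $414736$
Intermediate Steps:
$D = 4$ ($D = 1 + 3 = 4$)
$W{\left(z \right)} = - 20 z$ ($W{\left(z \right)} = - 4 z 5 = - 20 z$)
$\left(4 D W{\left(2 \right)} - 4\right)^{2} = \left(4 \cdot 4 \left(\left(-20\right) 2\right) - 4\right)^{2} = \left(16 \left(-40\right) - 4\right)^{2} = \left(-640 - 4\right)^{2} = \left(-644\right)^{2} = 414736$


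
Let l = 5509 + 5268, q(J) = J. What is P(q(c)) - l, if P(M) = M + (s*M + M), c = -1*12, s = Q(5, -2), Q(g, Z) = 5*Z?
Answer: -10681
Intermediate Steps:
s = -10 (s = 5*(-2) = -10)
c = -12
l = 10777
P(M) = -8*M (P(M) = M + (-10*M + M) = M - 9*M = -8*M)
P(q(c)) - l = -8*(-12) - 1*10777 = 96 - 10777 = -10681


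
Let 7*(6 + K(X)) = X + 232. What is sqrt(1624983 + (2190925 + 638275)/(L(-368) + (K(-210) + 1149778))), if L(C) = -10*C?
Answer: sqrt(26484207730368788567)/4037093 ≈ 1274.8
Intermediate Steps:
K(X) = 190/7 + X/7 (K(X) = -6 + (X + 232)/7 = -6 + (232 + X)/7 = -6 + (232/7 + X/7) = 190/7 + X/7)
sqrt(1624983 + (2190925 + 638275)/(L(-368) + (K(-210) + 1149778))) = sqrt(1624983 + (2190925 + 638275)/(-10*(-368) + ((190/7 + (1/7)*(-210)) + 1149778))) = sqrt(1624983 + 2829200/(3680 + ((190/7 - 30) + 1149778))) = sqrt(1624983 + 2829200/(3680 + (-20/7 + 1149778))) = sqrt(1624983 + 2829200/(3680 + 8048426/7)) = sqrt(1624983 + 2829200/(8074186/7)) = sqrt(1624983 + 2829200*(7/8074186)) = sqrt(1624983 + 9902200/4037093) = sqrt(6560217396619/4037093) = sqrt(26484207730368788567)/4037093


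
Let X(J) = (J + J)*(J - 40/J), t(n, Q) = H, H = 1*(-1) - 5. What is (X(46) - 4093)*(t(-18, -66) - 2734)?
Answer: -161660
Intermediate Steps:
H = -6 (H = -1 - 5 = -6)
t(n, Q) = -6
X(J) = 2*J*(J - 40/J) (X(J) = (2*J)*(J - 40/J) = 2*J*(J - 40/J))
(X(46) - 4093)*(t(-18, -66) - 2734) = ((-80 + 2*46²) - 4093)*(-6 - 2734) = ((-80 + 2*2116) - 4093)*(-2740) = ((-80 + 4232) - 4093)*(-2740) = (4152 - 4093)*(-2740) = 59*(-2740) = -161660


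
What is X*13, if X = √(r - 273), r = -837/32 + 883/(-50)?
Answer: 221*I*√1754/40 ≈ 231.39*I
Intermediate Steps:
r = -35053/800 (r = -837*1/32 + 883*(-1/50) = -837/32 - 883/50 = -35053/800 ≈ -43.816)
X = 17*I*√1754/40 (X = √(-35053/800 - 273) = √(-253453/800) = 17*I*√1754/40 ≈ 17.799*I)
X*13 = (17*I*√1754/40)*13 = 221*I*√1754/40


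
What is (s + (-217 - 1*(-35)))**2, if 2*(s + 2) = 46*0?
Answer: 33856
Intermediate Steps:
s = -2 (s = -2 + (46*0)/2 = -2 + (1/2)*0 = -2 + 0 = -2)
(s + (-217 - 1*(-35)))**2 = (-2 + (-217 - 1*(-35)))**2 = (-2 + (-217 + 35))**2 = (-2 - 182)**2 = (-184)**2 = 33856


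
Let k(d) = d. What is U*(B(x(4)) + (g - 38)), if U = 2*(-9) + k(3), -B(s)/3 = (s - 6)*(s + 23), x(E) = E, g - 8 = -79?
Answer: -795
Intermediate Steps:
g = -71 (g = 8 - 79 = -71)
B(s) = -3*(-6 + s)*(23 + s) (B(s) = -3*(s - 6)*(s + 23) = -3*(-6 + s)*(23 + s))
U = -15 (U = 2*(-9) + 3 = -18 + 3 = -15)
U*(B(x(4)) + (g - 38)) = -15*((414 - 51*4 - 3*4²) + (-71 - 38)) = -15*((414 - 204 - 3*16) - 109) = -15*((414 - 204 - 48) - 109) = -15*(162 - 109) = -15*53 = -795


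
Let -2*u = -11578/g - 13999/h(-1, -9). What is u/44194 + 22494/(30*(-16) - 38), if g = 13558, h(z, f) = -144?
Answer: -970440764498831/22347101270592 ≈ -43.426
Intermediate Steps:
u = -94065605/1952352 (u = -(-11578/13558 - 13999/(-144))/2 = -(-11578*1/13558 - 13999*(-1/144))/2 = -(-5789/6779 + 13999/144)/2 = -½*94065605/976176 = -94065605/1952352 ≈ -48.181)
u/44194 + 22494/(30*(-16) - 38) = -94065605/1952352/44194 + 22494/(30*(-16) - 38) = -94065605/1952352*1/44194 + 22494/(-480 - 38) = -94065605/86282244288 + 22494/(-518) = -94065605/86282244288 + 22494*(-1/518) = -94065605/86282244288 - 11247/259 = -970440764498831/22347101270592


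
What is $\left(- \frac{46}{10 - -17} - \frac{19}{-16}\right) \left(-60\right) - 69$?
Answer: $- \frac{1369}{36} \approx -38.028$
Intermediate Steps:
$\left(- \frac{46}{10 - -17} - \frac{19}{-16}\right) \left(-60\right) - 69 = \left(- \frac{46}{10 + 17} - - \frac{19}{16}\right) \left(-60\right) - 69 = \left(- \frac{46}{27} + \frac{19}{16}\right) \left(-60\right) - 69 = \left(- \frac{223}{432}\right) \left(-60\right) - 69 = \frac{1115}{36} - 69 = - \frac{1369}{36}$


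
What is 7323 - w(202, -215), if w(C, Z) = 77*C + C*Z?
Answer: 35199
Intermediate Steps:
7323 - w(202, -215) = 7323 - 202*(77 - 215) = 7323 - 202*(-138) = 7323 - 1*(-27876) = 7323 + 27876 = 35199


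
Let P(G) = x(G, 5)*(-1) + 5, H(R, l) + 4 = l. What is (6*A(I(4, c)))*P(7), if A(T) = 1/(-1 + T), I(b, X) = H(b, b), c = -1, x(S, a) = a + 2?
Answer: 12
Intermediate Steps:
H(R, l) = -4 + l
x(S, a) = 2 + a
I(b, X) = -4 + b
P(G) = -2 (P(G) = (2 + 5)*(-1) + 5 = 7*(-1) + 5 = -7 + 5 = -2)
(6*A(I(4, c)))*P(7) = (6/(-1 + (-4 + 4)))*(-2) = (6/(-1 + 0))*(-2) = (6/(-1))*(-2) = (6*(-1))*(-2) = -6*(-2) = 12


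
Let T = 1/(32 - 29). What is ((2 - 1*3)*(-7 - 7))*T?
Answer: 14/3 ≈ 4.6667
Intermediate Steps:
T = 1/3 ≈ 0.33333
((2 - 1*3)*(-7 - 7))*T = ((2 - 1*3)*(-7 - 7))*(1/3) = ((2 - 3)*(-14))*(1/3) = -1*(-14)*(1/3) = 14*(1/3) = 14/3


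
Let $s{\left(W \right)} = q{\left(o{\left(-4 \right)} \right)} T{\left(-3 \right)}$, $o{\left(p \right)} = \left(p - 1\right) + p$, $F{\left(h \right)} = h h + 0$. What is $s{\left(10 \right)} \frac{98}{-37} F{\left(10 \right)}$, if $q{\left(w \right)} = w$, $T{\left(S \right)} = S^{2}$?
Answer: $\frac{793800}{37} \approx 21454.0$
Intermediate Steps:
$F{\left(h \right)} = h^{2}$ ($F{\left(h \right)} = h^{2} + 0 = h^{2}$)
$o{\left(p \right)} = -1 + 2 p$ ($o{\left(p \right)} = \left(-1 + p\right) + p = -1 + 2 p$)
$s{\left(W \right)} = -81$ ($s{\left(W \right)} = \left(-1 + 2 \left(-4\right)\right) \left(-3\right)^{2} = \left(-1 - 8\right) 9 = \left(-9\right) 9 = -81$)
$s{\left(10 \right)} \frac{98}{-37} F{\left(10 \right)} = - 81 \frac{98}{-37} \cdot 10^{2} = - 81 \cdot 98 \left(- \frac{1}{37}\right) 100 = \left(-81\right) \left(- \frac{98}{37}\right) 100 = \frac{7938}{37} \cdot 100 = \frac{793800}{37}$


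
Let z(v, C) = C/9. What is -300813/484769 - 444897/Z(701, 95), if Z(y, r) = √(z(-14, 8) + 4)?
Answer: -300813/484769 - 1334691*√11/22 ≈ -2.0121e+5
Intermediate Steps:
z(v, C) = C/9 (z(v, C) = C*(⅑) = C/9)
Z(y, r) = 2*√11/3 (Z(y, r) = √((⅑)*8 + 4) = √(8/9 + 4) = √(44/9) = 2*√11/3)
-300813/484769 - 444897/Z(701, 95) = -300813/484769 - 444897*3*√11/22 = -300813*1/484769 - 1334691*√11/22 = -300813/484769 - 1334691*√11/22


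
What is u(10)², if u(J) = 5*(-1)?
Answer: 25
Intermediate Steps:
u(J) = -5
u(10)² = (-5)² = 25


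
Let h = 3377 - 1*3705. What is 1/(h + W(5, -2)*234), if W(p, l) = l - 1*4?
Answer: -1/1732 ≈ -0.00057737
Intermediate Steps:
W(p, l) = -4 + l (W(p, l) = l - 4 = -4 + l)
h = -328 (h = 3377 - 3705 = -328)
1/(h + W(5, -2)*234) = 1/(-328 + (-4 - 2)*234) = 1/(-328 - 6*234) = 1/(-328 - 1404) = 1/(-1732) = -1/1732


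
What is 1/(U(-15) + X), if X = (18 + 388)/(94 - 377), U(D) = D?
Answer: -283/4651 ≈ -0.060847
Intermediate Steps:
X = -406/283 (X = 406/(-283) = 406*(-1/283) = -406/283 ≈ -1.4346)
1/(U(-15) + X) = 1/(-15 - 406/283) = 1/(-4651/283) = -283/4651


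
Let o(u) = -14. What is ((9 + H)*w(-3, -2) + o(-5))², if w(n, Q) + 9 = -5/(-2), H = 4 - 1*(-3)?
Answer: 13924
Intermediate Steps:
H = 7 (H = 4 + 3 = 7)
w(n, Q) = -13/2 (w(n, Q) = -9 - 5/(-2) = -9 - 5*(-½) = -9 + 5/2 = -13/2)
((9 + H)*w(-3, -2) + o(-5))² = ((9 + 7)*(-13/2) - 14)² = (16*(-13/2) - 14)² = (-104 - 14)² = (-118)² = 13924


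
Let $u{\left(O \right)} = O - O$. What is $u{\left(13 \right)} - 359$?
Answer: $-359$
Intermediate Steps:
$u{\left(O \right)} = 0$
$u{\left(13 \right)} - 359 = 0 - 359 = -359$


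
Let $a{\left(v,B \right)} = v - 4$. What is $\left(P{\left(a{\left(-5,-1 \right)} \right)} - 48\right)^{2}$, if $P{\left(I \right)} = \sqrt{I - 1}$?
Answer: $\left(48 - i \sqrt{10}\right)^{2} \approx 2294.0 - 303.58 i$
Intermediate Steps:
$a{\left(v,B \right)} = -4 + v$ ($a{\left(v,B \right)} = v - 4 = -4 + v$)
$P{\left(I \right)} = \sqrt{-1 + I}$
$\left(P{\left(a{\left(-5,-1 \right)} \right)} - 48\right)^{2} = \left(\sqrt{-1 - 9} - 48\right)^{2} = \left(\sqrt{-10} - 48\right)^{2} = \left(i \sqrt{10} - 48\right)^{2} = \left(-48 + i \sqrt{10}\right)^{2}$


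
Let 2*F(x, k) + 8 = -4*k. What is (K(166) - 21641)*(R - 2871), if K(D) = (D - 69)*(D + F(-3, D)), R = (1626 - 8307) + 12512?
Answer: -112867760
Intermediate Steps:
F(x, k) = -4 - 2*k (F(x, k) = -4 + (-4*k)/2 = -4 - 2*k)
R = 5831 (R = -6681 + 12512 = 5831)
K(D) = (-69 + D)*(-4 - D) (K(D) = (D - 69)*(D + (-4 - 2*D)) = (-69 + D)*(-4 - D))
(K(166) - 21641)*(R - 2871) = ((276 - 1*166² + 65*166) - 21641)*(5831 - 2871) = ((276 - 1*27556 + 10790) - 21641)*2960 = ((276 - 27556 + 10790) - 21641)*2960 = (-16490 - 21641)*2960 = -38131*2960 = -112867760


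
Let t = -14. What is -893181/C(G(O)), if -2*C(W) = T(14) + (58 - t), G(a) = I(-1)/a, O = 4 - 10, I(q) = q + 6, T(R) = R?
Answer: 893181/43 ≈ 20772.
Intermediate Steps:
I(q) = 6 + q
O = -6
G(a) = 5/a (G(a) = (6 - 1)/a = 5/a)
C(W) = -43 (C(W) = -(14 + (58 - 1*(-14)))/2 = -(14 + (58 + 14))/2 = -(14 + 72)/2 = -½*86 = -43)
-893181/C(G(O)) = -893181/(-43) = -893181*(-1/43) = 893181/43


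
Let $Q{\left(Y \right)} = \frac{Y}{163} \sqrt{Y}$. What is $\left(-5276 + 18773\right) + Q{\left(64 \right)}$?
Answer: $\frac{2200523}{163} \approx 13500.0$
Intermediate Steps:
$Q{\left(Y \right)} = \frac{Y^{\frac{3}{2}}}{163}$ ($Q{\left(Y \right)} = Y \frac{1}{163} \sqrt{Y} = \frac{Y}{163} \sqrt{Y} = \frac{Y^{\frac{3}{2}}}{163}$)
$\left(-5276 + 18773\right) + Q{\left(64 \right)} = \left(-5276 + 18773\right) + \frac{64^{\frac{3}{2}}}{163} = 13497 + \frac{1}{163} \cdot 512 = 13497 + \frac{512}{163} = \frac{2200523}{163}$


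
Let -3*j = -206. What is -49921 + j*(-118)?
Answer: -174071/3 ≈ -58024.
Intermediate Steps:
j = 206/3 (j = -⅓*(-206) = 206/3 ≈ 68.667)
-49921 + j*(-118) = -49921 + (206/3)*(-118) = -49921 - 24308/3 = -174071/3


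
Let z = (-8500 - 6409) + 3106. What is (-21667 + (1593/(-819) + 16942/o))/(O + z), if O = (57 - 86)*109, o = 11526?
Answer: 11363139001/7847615412 ≈ 1.4480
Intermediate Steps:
z = -11803 (z = -14909 + 3106 = -11803)
O = -3161 (O = -29*109 = -3161)
(-21667 + (1593/(-819) + 16942/o))/(O + z) = (-21667 + (1593/(-819) + 16942/11526))/(-3161 - 11803) = (-21667 + (1593*(-1/819) + 16942*(1/11526)))/(-14964) = (-21667 + (-177/91 + 8471/5763))*(-1/14964) = (-21667 - 249190/524433)*(-1/14964) = -11363139001/524433*(-1/14964) = 11363139001/7847615412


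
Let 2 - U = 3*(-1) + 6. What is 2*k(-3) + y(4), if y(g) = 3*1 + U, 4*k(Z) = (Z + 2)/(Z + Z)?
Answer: 25/12 ≈ 2.0833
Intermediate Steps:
U = -1 (U = 2 - (3*(-1) + 6) = 2 - (-3 + 6) = 2 - 1*3 = 2 - 3 = -1)
k(Z) = (2 + Z)/(8*Z) (k(Z) = ((Z + 2)/(Z + Z))/4 = ((2 + Z)/((2*Z)))/4 = ((2 + Z)*(1/(2*Z)))/4 = ((2 + Z)/(2*Z))/4 = (2 + Z)/(8*Z))
y(g) = 2 (y(g) = 3*1 - 1 = 3 - 1 = 2)
2*k(-3) + y(4) = 2*((⅛)*(2 - 3)/(-3)) + 2 = 2*((⅛)*(-⅓)*(-1)) + 2 = 2*(1/24) + 2 = 1/12 + 2 = 25/12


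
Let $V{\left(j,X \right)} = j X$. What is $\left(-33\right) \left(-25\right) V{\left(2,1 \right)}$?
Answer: $1650$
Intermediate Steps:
$V{\left(j,X \right)} = X j$
$\left(-33\right) \left(-25\right) V{\left(2,1 \right)} = \left(-33\right) \left(-25\right) 1 \cdot 2 = 825 \cdot 2 = 1650$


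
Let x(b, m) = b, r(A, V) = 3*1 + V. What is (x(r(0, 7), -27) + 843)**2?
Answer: 727609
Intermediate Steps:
r(A, V) = 3 + V
(x(r(0, 7), -27) + 843)**2 = ((3 + 7) + 843)**2 = (10 + 843)**2 = 853**2 = 727609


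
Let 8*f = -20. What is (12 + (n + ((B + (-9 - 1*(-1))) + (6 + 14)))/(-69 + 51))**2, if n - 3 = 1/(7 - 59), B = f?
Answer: 111999889/876096 ≈ 127.84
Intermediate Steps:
f = -5/2 (f = (1/8)*(-20) = -5/2 ≈ -2.5000)
B = -5/2 ≈ -2.5000
n = 155/52 (n = 3 + 1/(7 - 59) = 3 + 1/(-52) = 3 - 1/52 = 155/52 ≈ 2.9808)
(12 + (n + ((B + (-9 - 1*(-1))) + (6 + 14)))/(-69 + 51))**2 = (12 + (155/52 + ((-5/2 + (-9 - 1*(-1))) + (6 + 14)))/(-69 + 51))**2 = (12 + (155/52 + ((-5/2 + (-9 + 1)) + 20))/(-18))**2 = (12 + (155/52 + ((-5/2 - 8) + 20))*(-1/18))**2 = (12 + (155/52 + (-21/2 + 20))*(-1/18))**2 = (12 + (155/52 + 19/2)*(-1/18))**2 = (12 + (649/52)*(-1/18))**2 = (12 - 649/936)**2 = (10583/936)**2 = 111999889/876096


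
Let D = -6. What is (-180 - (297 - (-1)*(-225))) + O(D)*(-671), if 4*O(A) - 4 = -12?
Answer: 1090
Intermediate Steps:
O(A) = -2 (O(A) = 1 + (¼)*(-12) = 1 - 3 = -2)
(-180 - (297 - (-1)*(-225))) + O(D)*(-671) = (-180 - (297 - (-1)*(-225))) - 2*(-671) = (-180 - (297 - 1*225)) + 1342 = (-180 - (297 - 225)) + 1342 = (-180 - 1*72) + 1342 = (-180 - 72) + 1342 = -252 + 1342 = 1090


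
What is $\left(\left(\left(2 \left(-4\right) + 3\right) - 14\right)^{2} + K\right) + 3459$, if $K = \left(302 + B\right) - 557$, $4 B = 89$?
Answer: $\frac{14349}{4} \approx 3587.3$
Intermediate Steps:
$B = \frac{89}{4}$ ($B = \frac{1}{4} \cdot 89 = \frac{89}{4} \approx 22.25$)
$K = - \frac{931}{4}$ ($K = \left(302 + \frac{89}{4}\right) - 557 = \frac{1297}{4} - 557 = - \frac{931}{4} \approx -232.75$)
$\left(\left(\left(2 \left(-4\right) + 3\right) - 14\right)^{2} + K\right) + 3459 = \left(\left(\left(2 \left(-4\right) + 3\right) - 14\right)^{2} - \frac{931}{4}\right) + 3459 = \left(\left(\left(-8 + 3\right) - 14\right)^{2} - \frac{931}{4}\right) + 3459 = \left(\left(-5 - 14\right)^{2} - \frac{931}{4}\right) + 3459 = \left(\left(-19\right)^{2} - \frac{931}{4}\right) + 3459 = \left(361 - \frac{931}{4}\right) + 3459 = \frac{513}{4} + 3459 = \frac{14349}{4}$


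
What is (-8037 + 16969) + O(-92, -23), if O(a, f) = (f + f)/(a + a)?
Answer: 35729/4 ≈ 8932.3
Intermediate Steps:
O(a, f) = f/a (O(a, f) = (2*f)/((2*a)) = (2*f)*(1/(2*a)) = f/a)
(-8037 + 16969) + O(-92, -23) = (-8037 + 16969) - 23/(-92) = 8932 - 23*(-1/92) = 8932 + ¼ = 35729/4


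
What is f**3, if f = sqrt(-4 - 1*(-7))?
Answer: 3*sqrt(3) ≈ 5.1962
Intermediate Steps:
f = sqrt(3) (f = sqrt(-4 + 7) = sqrt(3) ≈ 1.7320)
f**3 = (sqrt(3))**3 = 3*sqrt(3)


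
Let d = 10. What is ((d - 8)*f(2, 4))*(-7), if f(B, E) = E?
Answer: -56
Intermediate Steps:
((d - 8)*f(2, 4))*(-7) = ((10 - 8)*4)*(-7) = (2*4)*(-7) = 8*(-7) = -56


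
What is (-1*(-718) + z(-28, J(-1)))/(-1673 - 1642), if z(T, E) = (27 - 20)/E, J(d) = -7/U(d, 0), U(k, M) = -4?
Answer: -722/3315 ≈ -0.21780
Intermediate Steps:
J(d) = 7/4 (J(d) = -7/(-4) = -7*(-¼) = 7/4)
z(T, E) = 7/E
(-1*(-718) + z(-28, J(-1)))/(-1673 - 1642) = (-1*(-718) + 7/(7/4))/(-1673 - 1642) = (718 + 7*(4/7))/(-3315) = (718 + 4)*(-1/3315) = 722*(-1/3315) = -722/3315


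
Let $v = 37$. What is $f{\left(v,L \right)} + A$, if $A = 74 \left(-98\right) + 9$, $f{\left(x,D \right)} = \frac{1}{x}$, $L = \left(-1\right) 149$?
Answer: $- \frac{267990}{37} \approx -7243.0$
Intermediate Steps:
$L = -149$
$A = -7243$ ($A = -7252 + 9 = -7243$)
$f{\left(v,L \right)} + A = \frac{1}{37} - 7243 = - \frac{267990}{37}$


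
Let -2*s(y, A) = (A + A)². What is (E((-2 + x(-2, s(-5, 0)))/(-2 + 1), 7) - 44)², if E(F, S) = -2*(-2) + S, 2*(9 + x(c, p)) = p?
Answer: 1089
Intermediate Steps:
s(y, A) = -2*A² (s(y, A) = -(A + A)²/2 = -4*A²/2 = -2*A²)
x(c, p) = -9 + p/2
E(F, S) = 4 + S
(E((-2 + x(-2, s(-5, 0)))/(-2 + 1), 7) - 44)² = ((4 + 7) - 44)² = (11 - 44)² = (-33)² = 1089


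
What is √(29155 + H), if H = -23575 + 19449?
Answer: 9*√309 ≈ 158.21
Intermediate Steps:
H = -4126
√(29155 + H) = √(29155 - 4126) = √25029 = 9*√309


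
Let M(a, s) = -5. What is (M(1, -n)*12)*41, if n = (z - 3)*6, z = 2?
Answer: -2460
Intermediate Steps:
n = -6 (n = (2 - 3)*6 = -1*6 = -6)
(M(1, -n)*12)*41 = -5*12*41 = -60*41 = -2460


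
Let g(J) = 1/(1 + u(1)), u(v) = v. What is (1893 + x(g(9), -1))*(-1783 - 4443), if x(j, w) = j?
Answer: -11788931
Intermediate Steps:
g(J) = ½ (g(J) = 1/(1 + 1) = 1/2 = ½)
(1893 + x(g(9), -1))*(-1783 - 4443) = (1893 + ½)*(-1783 - 4443) = (3787/2)*(-6226) = -11788931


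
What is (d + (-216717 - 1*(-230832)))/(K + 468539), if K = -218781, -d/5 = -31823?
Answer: 86615/124879 ≈ 0.69359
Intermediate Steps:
d = 159115 (d = -5*(-31823) = 159115)
(d + (-216717 - 1*(-230832)))/(K + 468539) = (159115 + (-216717 - 1*(-230832)))/(-218781 + 468539) = (159115 + (-216717 + 230832))/249758 = (159115 + 14115)*(1/249758) = 173230*(1/249758) = 86615/124879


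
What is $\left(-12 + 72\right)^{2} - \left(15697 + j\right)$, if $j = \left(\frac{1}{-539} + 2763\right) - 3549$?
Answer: $- \frac{6096628}{539} \approx -11311.0$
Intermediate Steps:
$j = - \frac{423655}{539}$ ($j = \left(- \frac{1}{539} + 2763\right) - 3549 = \frac{1489256}{539} - 3549 = - \frac{423655}{539} \approx -786.0$)
$\left(-12 + 72\right)^{2} - \left(15697 + j\right) = \left(-12 + 72\right)^{2} - \left(15697 - \frac{423655}{539}\right) = 60^{2} - \frac{8037028}{539} = 3600 - \frac{8037028}{539} = - \frac{6096628}{539}$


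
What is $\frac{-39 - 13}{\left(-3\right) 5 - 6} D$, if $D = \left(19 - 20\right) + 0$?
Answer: $- \frac{52}{21} \approx -2.4762$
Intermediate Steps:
$D = -1$ ($D = -1 + 0 = -1$)
$\frac{-39 - 13}{\left(-3\right) 5 - 6} D = \frac{-39 - 13}{\left(-3\right) 5 - 6} \left(-1\right) = - \frac{52}{-15 - 6} \left(-1\right) = - \frac{52}{-21} \left(-1\right) = \left(-52\right) \left(- \frac{1}{21}\right) \left(-1\right) = \frac{52}{21} \left(-1\right) = - \frac{52}{21}$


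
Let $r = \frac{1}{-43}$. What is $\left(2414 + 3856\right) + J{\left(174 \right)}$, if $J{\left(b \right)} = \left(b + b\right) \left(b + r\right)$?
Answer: $\frac{2872998}{43} \approx 66814.0$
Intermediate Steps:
$r = - \frac{1}{43} \approx -0.023256$
$J{\left(b \right)} = 2 b \left(- \frac{1}{43} + b\right)$ ($J{\left(b \right)} = \left(b + b\right) \left(b - \frac{1}{43}\right) = 2 b \left(- \frac{1}{43} + b\right)$)
$\left(2414 + 3856\right) + J{\left(174 \right)} = \left(2414 + 3856\right) + \frac{2}{43} \cdot 174 \left(-1 + 43 \cdot 174\right) = 6270 + \frac{2}{43} \cdot 174 \left(-1 + 7482\right) = 6270 + \frac{2}{43} \cdot 174 \cdot 7481 = 6270 + \frac{2603388}{43} = \frac{2872998}{43}$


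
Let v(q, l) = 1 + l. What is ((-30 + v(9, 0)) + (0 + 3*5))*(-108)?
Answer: 1512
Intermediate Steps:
((-30 + v(9, 0)) + (0 + 3*5))*(-108) = ((-30 + (1 + 0)) + (0 + 3*5))*(-108) = ((-30 + 1) + (0 + 15))*(-108) = (-29 + 15)*(-108) = -14*(-108) = 1512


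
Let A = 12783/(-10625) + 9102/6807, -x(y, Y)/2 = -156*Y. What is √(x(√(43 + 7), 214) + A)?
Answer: √62089203862563979/964325 ≈ 258.40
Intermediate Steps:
x(y, Y) = 312*Y (x(y, Y) = -(-312)*Y = 312*Y)
A = 3231623/24108125 (A = 12783*(-1/10625) + 9102*(1/6807) = -12783/10625 + 3034/2269 = 3231623/24108125 ≈ 0.13405)
√(x(√(43 + 7), 214) + A) = √(312*214 + 3231623/24108125) = √(66768 + 3231623/24108125) = √(1609654521623/24108125) = √62089203862563979/964325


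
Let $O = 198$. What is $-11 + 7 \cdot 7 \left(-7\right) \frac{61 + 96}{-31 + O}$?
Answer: $- \frac{55688}{167} \approx -333.46$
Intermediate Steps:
$-11 + 7 \cdot 7 \left(-7\right) \frac{61 + 96}{-31 + O} = -11 + 7 \cdot 7 \left(-7\right) \frac{61 + 96}{-31 + 198} = -11 + 49 \left(-7\right) \frac{157}{167} = -11 - 343 \cdot 157 \cdot \frac{1}{167} = -11 - \frac{53851}{167} = - \frac{55688}{167}$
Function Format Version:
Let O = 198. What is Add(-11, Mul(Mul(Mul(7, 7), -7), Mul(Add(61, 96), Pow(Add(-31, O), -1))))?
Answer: Rational(-55688, 167) ≈ -333.46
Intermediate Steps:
Add(-11, Mul(Mul(Mul(7, 7), -7), Mul(Add(61, 96), Pow(Add(-31, O), -1)))) = Add(-11, Mul(Mul(Mul(7, 7), -7), Mul(Add(61, 96), Pow(Add(-31, 198), -1)))) = Add(-11, Mul(Mul(49, -7), Mul(157, Pow(167, -1)))) = Add(-11, Mul(-343, Mul(157, Rational(1, 167)))) = Add(-11, Mul(-343, Rational(157, 167))) = Add(-11, Rational(-53851, 167)) = Rational(-55688, 167)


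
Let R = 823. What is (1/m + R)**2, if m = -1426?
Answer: 1377329918409/2033476 ≈ 6.7733e+5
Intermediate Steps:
(1/m + R)**2 = (1/(-1426) + 823)**2 = (-1/1426 + 823)**2 = (1173597/1426)**2 = 1377329918409/2033476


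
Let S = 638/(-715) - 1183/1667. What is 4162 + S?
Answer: 450799929/108355 ≈ 4160.4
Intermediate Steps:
S = -173581/108355 (S = 638*(-1/715) - 1183*1/1667 = -58/65 - 1183/1667 = -173581/108355 ≈ -1.6020)
4162 + S = 4162 - 173581/108355 = 450799929/108355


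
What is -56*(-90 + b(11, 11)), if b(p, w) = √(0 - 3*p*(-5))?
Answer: 5040 - 56*√165 ≈ 4320.7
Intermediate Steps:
b(p, w) = √15*√p (b(p, w) = √(0 + 15*p) = √(15*p) = √15*√p)
-56*(-90 + b(11, 11)) = -56*(-90 + √15*√11) = -56*(-90 + √165) = 5040 - 56*√165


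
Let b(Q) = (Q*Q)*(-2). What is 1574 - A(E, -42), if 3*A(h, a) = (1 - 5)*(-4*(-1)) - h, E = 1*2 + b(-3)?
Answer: 1574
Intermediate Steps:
b(Q) = -2*Q² (b(Q) = Q²*(-2) = -2*Q²)
E = -16 (E = 1*2 - 2*(-3)² = 2 - 2*9 = 2 - 18 = -16)
A(h, a) = -16/3 - h/3 (A(h, a) = ((1 - 5)*(-4*(-1)) - h)/3 = (-4*4 - h)/3 = (-16 - h)/3 = -16/3 - h/3)
1574 - A(E, -42) = 1574 - (-16/3 - ⅓*(-16)) = 1574 - (-16/3 + 16/3) = 1574 - 1*0 = 1574 + 0 = 1574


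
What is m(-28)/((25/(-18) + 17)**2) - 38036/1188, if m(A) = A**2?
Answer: -675397397/23451417 ≈ -28.800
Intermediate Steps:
m(-28)/((25/(-18) + 17)**2) - 38036/1188 = (-28)**2/((25/(-18) + 17)**2) - 38036/1188 = 784/((25*(-1/18) + 17)**2) - 38036*1/1188 = 784/((-25/18 + 17)**2) - 9509/297 = 784/((281/18)**2) - 9509/297 = 784/(78961/324) - 9509/297 = 784*(324/78961) - 9509/297 = 254016/78961 - 9509/297 = -675397397/23451417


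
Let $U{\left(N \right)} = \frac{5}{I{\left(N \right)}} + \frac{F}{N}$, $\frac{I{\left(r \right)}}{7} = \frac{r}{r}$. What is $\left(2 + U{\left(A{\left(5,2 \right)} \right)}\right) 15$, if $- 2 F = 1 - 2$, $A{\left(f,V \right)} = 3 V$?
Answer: $\frac{1175}{28} \approx 41.964$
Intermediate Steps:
$I{\left(r \right)} = 7$ ($I{\left(r \right)} = 7 \frac{r}{r} = 7 \cdot 1 = 7$)
$F = \frac{1}{2}$ ($F = - \frac{1 - 2}{2} = \left(- \frac{1}{2}\right) \left(-1\right) = \frac{1}{2} \approx 0.5$)
$U{\left(N \right)} = \frac{5}{7} + \frac{1}{2 N}$
$\left(2 + U{\left(A{\left(5,2 \right)} \right)}\right) 15 = \left(2 + \frac{7 + 10 \cdot 3 \cdot 2}{14 \cdot 3 \cdot 2}\right) 15 = \left(2 + \frac{7 + 10 \cdot 6}{14 \cdot 6}\right) 15 = \left(2 + \frac{1}{14} \cdot \frac{1}{6} \left(7 + 60\right)\right) 15 = \left(2 + \frac{1}{14} \cdot \frac{1}{6} \cdot 67\right) 15 = \left(2 + \frac{67}{84}\right) 15 = \frac{235}{84} \cdot 15 = \frac{1175}{28}$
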